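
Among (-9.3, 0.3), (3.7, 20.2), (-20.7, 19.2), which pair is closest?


d(P0,P1) = 23.7699, d(P0,P2) = 22.0719, d(P1,P2) = 24.4205
Closest: P0 and P2

Closest pair: (-9.3, 0.3) and (-20.7, 19.2), distance = 22.0719


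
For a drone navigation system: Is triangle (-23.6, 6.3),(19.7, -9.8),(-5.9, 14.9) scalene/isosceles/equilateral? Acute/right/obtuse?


Side lengths squared: AB^2=2134.1, BC^2=1265.45, CA^2=387.25
Sorted: [387.25, 1265.45, 2134.1]
By sides: Scalene, By angles: Obtuse

Scalene, Obtuse


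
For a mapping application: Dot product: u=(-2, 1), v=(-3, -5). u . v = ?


u . v = u_x*v_x + u_y*v_y = (-2)*(-3) + 1*(-5)
= 6 + (-5) = 1

1


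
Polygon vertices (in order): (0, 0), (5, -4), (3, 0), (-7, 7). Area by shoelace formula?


Shoelace sum: (0*(-4) - 5*0) + (5*0 - 3*(-4)) + (3*7 - (-7)*0) + ((-7)*0 - 0*7)
= 33
Area = |33|/2 = 16.5

16.5


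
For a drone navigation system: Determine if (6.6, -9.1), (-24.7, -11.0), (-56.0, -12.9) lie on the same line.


Cross product: ((-24.7)-6.6)*((-12.9)-(-9.1)) - ((-11)-(-9.1))*((-56)-6.6)
= 0

Yes, collinear


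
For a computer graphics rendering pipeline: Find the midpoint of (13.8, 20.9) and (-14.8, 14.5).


M = ((13.8+(-14.8))/2, (20.9+14.5)/2)
= (-0.5, 17.7)

(-0.5, 17.7)


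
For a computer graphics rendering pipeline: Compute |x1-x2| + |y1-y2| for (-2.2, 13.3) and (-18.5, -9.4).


|(-2.2)-(-18.5)| + |13.3-(-9.4)| = 16.3 + 22.7 = 39

39


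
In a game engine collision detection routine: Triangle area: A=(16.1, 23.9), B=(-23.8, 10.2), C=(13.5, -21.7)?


Area = |x_A(y_B-y_C) + x_B(y_C-y_A) + x_C(y_A-y_B)|/2
= |513.59 + 1085.28 + 184.95|/2
= 1783.82/2 = 891.91

891.91


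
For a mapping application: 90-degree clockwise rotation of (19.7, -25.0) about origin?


90° CW: (x,y) -> (y, -x)
(19.7,-25) -> (-25, -19.7)

(-25, -19.7)


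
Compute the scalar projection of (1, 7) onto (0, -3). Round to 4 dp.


u.v = -21, |v| = sqrt(9) = 3
Scalar projection = u.v / |v| = -21 / sqrt(9) = -7

-7


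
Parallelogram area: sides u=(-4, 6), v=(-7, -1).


|u x v| = |(-4)*(-1) - 6*(-7)|
= |4 - (-42)| = 46

46


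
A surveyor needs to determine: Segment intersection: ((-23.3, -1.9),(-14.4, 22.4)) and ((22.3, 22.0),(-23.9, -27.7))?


Cross products: d1=-1162.14, d2=-1842.47, d3=-895.37, d4=-215.04
d1*d2 < 0 and d3*d4 < 0? no

No, they don't intersect


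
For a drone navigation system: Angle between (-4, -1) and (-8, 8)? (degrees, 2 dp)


u.v = 24, |u| = sqrt(17) = 4.1231, |v| = sqrt(128) = 11.3137
cos(theta) = u.v/(|u||v|) = 24/sqrt(2176) = 0.514496
theta = acos(0.514496) = 59.04 degrees

59.04 degrees


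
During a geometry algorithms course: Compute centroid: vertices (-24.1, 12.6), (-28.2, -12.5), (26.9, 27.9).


Centroid = ((x_A+x_B+x_C)/3, (y_A+y_B+y_C)/3)
= (((-24.1)+(-28.2)+26.9)/3, (12.6+(-12.5)+27.9)/3)
= (-8.4667, 9.3333)

(-8.4667, 9.3333)


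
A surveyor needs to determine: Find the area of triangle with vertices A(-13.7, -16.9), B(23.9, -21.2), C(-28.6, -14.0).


Area = |x_A(y_B-y_C) + x_B(y_C-y_A) + x_C(y_A-y_B)|/2
= |98.64 + 69.31 + (-122.98)|/2
= 44.97/2 = 22.485

22.485


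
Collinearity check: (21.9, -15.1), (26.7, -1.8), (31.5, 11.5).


Cross product: (26.7-21.9)*(11.5-(-15.1)) - ((-1.8)-(-15.1))*(31.5-21.9)
= 0

Yes, collinear


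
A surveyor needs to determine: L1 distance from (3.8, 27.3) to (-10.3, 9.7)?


|3.8-(-10.3)| + |27.3-9.7| = 14.1 + 17.6 = 31.7

31.7


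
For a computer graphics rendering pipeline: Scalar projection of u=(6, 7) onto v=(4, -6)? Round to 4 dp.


u.v = -18, |v| = sqrt(52) = 7.2111
Scalar projection = u.v / |v| = -18 / sqrt(52) = -2.4962

-2.4962


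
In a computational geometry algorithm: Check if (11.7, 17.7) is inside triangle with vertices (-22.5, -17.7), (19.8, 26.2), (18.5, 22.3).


Cross products: AB x AP = -3.96, BC x BP = -20.54, CA x CP = -83.4
All same sign? yes

Yes, inside


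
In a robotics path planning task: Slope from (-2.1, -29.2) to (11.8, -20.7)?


slope = (y2-y1)/(x2-x1) = ((-20.7)-(-29.2))/(11.8-(-2.1)) = 8.5/13.9 = 0.6115

0.6115


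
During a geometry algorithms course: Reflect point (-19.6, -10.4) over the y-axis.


Reflection over y-axis: (x,y) -> (-x,y)
(-19.6, -10.4) -> (19.6, -10.4)

(19.6, -10.4)


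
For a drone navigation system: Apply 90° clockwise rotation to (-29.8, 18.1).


90° CW: (x,y) -> (y, -x)
(-29.8,18.1) -> (18.1, 29.8)

(18.1, 29.8)


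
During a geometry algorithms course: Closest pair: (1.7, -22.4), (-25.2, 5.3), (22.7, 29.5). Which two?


d(P0,P1) = 38.6122, d(P0,P2) = 55.9876, d(P1,P2) = 53.6661
Closest: P0 and P1

Closest pair: (1.7, -22.4) and (-25.2, 5.3), distance = 38.6122


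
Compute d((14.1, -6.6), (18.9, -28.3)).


dx=4.8, dy=-21.7
d^2 = 4.8^2 + (-21.7)^2 = 493.93
d = sqrt(493.93) = 22.2245

22.2245


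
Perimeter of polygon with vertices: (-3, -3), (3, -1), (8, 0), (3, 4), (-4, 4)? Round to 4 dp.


Sides: (-3, -3)->(3, -1): sqrt(40) = 6.324555, (3, -1)->(8, 0): sqrt(26) = 5.09902, (8, 0)->(3, 4): sqrt(41) = 6.403124, (3, 4)->(-4, 4): sqrt(49) = 7, (-4, 4)->(-3, -3): sqrt(50) = 7.071068
Sum = 31.897767
Perimeter = 31.8978

31.8978


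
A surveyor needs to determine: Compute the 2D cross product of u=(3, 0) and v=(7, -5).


u x v = u_x*v_y - u_y*v_x = 3*(-5) - 0*7
= (-15) - 0 = -15

-15


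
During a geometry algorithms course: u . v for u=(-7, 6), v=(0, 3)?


u . v = u_x*v_x + u_y*v_y = (-7)*0 + 6*3
= 0 + 18 = 18

18


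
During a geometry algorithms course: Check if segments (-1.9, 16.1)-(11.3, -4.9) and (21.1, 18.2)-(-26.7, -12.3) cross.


Cross products: d1=-601.12, d2=805.28, d3=510.72, d4=-895.68
d1*d2 < 0 and d3*d4 < 0? yes

Yes, they intersect


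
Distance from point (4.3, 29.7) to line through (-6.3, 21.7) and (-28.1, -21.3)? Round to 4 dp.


|cross product| = 281.4
|line direction| = sqrt(2324.24) = 48.2104
Distance = 281.4/sqrt(2324.24) = 5.8369

5.8369


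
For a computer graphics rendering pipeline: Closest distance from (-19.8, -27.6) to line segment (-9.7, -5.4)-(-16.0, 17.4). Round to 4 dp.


Project P onto AB: t = 0 (clamped to [0,1])
Closest point on segment: (-9.7, -5.4)
Distance: 24.3895

24.3895


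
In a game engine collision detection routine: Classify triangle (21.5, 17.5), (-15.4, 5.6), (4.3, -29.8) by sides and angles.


Side lengths squared: AB^2=1503.22, BC^2=1641.25, CA^2=2533.13
Sorted: [1503.22, 1641.25, 2533.13]
By sides: Scalene, By angles: Acute

Scalene, Acute


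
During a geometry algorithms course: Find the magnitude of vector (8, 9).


|u| = sqrt(8^2 + 9^2) = sqrt(145) = 12.0416

12.0416


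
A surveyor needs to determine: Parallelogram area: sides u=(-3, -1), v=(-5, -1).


|u x v| = |(-3)*(-1) - (-1)*(-5)|
= |3 - 5| = 2

2


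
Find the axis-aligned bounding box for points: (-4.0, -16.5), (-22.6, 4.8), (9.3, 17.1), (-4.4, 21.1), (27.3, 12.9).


x range: [-22.6, 27.3]
y range: [-16.5, 21.1]
Bounding box: (-22.6,-16.5) to (27.3,21.1)

(-22.6,-16.5) to (27.3,21.1)


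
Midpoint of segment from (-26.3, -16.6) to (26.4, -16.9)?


M = (((-26.3)+26.4)/2, ((-16.6)+(-16.9))/2)
= (0.05, -16.75)

(0.05, -16.75)


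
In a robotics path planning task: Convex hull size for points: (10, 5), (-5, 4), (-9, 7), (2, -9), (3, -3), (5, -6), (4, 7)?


Convex hull vertices (CCW): (-9, 7), (2, -9), (5, -6), (10, 5), (4, 7)
Count = 5

5


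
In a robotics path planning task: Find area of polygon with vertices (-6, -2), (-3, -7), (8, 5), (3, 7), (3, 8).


Shoelace sum: ((-6)*(-7) - (-3)*(-2)) + ((-3)*5 - 8*(-7)) + (8*7 - 3*5) + (3*8 - 3*7) + (3*(-2) - (-6)*8)
= 163
Area = |163|/2 = 81.5

81.5


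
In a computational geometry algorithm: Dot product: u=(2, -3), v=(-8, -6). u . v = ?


u . v = u_x*v_x + u_y*v_y = 2*(-8) + (-3)*(-6)
= (-16) + 18 = 2

2


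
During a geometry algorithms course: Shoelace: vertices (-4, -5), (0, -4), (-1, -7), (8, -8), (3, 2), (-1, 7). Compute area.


Shoelace sum: ((-4)*(-4) - 0*(-5)) + (0*(-7) - (-1)*(-4)) + ((-1)*(-8) - 8*(-7)) + (8*2 - 3*(-8)) + (3*7 - (-1)*2) + ((-1)*(-5) - (-4)*7)
= 172
Area = |172|/2 = 86

86


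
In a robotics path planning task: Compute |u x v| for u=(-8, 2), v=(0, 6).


|u x v| = |(-8)*6 - 2*0|
= |(-48) - 0| = 48

48


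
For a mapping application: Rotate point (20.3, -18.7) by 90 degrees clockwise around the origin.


90° CW: (x,y) -> (y, -x)
(20.3,-18.7) -> (-18.7, -20.3)

(-18.7, -20.3)


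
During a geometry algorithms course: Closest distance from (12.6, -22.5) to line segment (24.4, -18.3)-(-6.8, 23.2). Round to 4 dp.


Project P onto AB: t = 0.0719 (clamped to [0,1])
Closest point on segment: (22.1563, -15.3155)
Distance: 11.9557

11.9557


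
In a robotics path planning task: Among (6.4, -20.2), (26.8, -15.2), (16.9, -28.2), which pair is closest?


d(P0,P1) = 21.0038, d(P0,P2) = 13.2004, d(P1,P2) = 16.3404
Closest: P0 and P2

Closest pair: (6.4, -20.2) and (16.9, -28.2), distance = 13.2004


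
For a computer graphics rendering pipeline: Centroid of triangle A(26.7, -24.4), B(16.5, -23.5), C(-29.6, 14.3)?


Centroid = ((x_A+x_B+x_C)/3, (y_A+y_B+y_C)/3)
= ((26.7+16.5+(-29.6))/3, ((-24.4)+(-23.5)+14.3)/3)
= (4.5333, -11.2)

(4.5333, -11.2)


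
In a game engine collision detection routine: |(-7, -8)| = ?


|u| = sqrt((-7)^2 + (-8)^2) = sqrt(113) = 10.6301

10.6301


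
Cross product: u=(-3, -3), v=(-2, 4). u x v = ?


u x v = u_x*v_y - u_y*v_x = (-3)*4 - (-3)*(-2)
= (-12) - 6 = -18

-18


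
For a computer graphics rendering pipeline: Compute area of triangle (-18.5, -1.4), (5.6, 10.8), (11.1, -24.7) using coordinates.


Area = |x_A(y_B-y_C) + x_B(y_C-y_A) + x_C(y_A-y_B)|/2
= |(-656.75) + (-130.48) + (-135.42)|/2
= 922.65/2 = 461.325

461.325


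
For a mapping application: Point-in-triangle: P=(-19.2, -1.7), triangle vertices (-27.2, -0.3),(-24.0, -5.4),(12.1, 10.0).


Cross products: AB x AP = 36.32, BC x BP = 59.65, CA x CP = 137.42
All same sign? yes

Yes, inside


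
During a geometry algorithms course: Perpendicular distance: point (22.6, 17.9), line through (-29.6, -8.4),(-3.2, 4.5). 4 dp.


|cross product| = 20.94
|line direction| = sqrt(863.37) = 29.3832
Distance = 20.94/sqrt(863.37) = 0.7127

0.7127


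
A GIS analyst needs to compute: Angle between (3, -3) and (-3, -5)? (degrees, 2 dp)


u.v = 6, |u| = sqrt(18) = 4.2426, |v| = sqrt(34) = 5.831
cos(theta) = u.v/(|u||v|) = 6/sqrt(612) = 0.242536
theta = acos(0.242536) = 75.96 degrees

75.96 degrees


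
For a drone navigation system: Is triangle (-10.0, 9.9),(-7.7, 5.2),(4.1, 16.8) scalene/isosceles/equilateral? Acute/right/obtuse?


Side lengths squared: AB^2=27.38, BC^2=273.8, CA^2=246.42
Sorted: [27.38, 246.42, 273.8]
By sides: Scalene, By angles: Right

Scalene, Right


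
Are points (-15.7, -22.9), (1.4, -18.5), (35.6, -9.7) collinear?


Cross product: (1.4-(-15.7))*((-9.7)-(-22.9)) - ((-18.5)-(-22.9))*(35.6-(-15.7))
= 0

Yes, collinear


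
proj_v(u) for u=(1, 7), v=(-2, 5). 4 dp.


u.v = 33, |v| = sqrt(29) = 5.3852
Scalar projection = u.v / |v| = 33 / sqrt(29) = 6.1279

6.1279


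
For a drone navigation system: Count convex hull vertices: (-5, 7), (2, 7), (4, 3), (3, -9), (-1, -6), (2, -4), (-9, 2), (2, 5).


Convex hull vertices (CCW): (-9, 2), (-1, -6), (3, -9), (4, 3), (2, 7), (-5, 7)
Count = 6

6


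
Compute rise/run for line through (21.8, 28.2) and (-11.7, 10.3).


slope = (y2-y1)/(x2-x1) = (10.3-28.2)/((-11.7)-21.8) = (-17.9)/(-33.5) = 0.5343

0.5343


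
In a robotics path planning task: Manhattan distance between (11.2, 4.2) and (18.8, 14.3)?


|11.2-18.8| + |4.2-14.3| = 7.6 + 10.1 = 17.7

17.7


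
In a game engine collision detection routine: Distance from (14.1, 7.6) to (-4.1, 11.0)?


dx=-18.2, dy=3.4
d^2 = (-18.2)^2 + 3.4^2 = 342.8
d = sqrt(342.8) = 18.5149

18.5149


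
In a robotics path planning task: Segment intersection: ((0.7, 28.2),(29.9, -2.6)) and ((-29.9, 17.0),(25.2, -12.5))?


Cross products: d1=1519.82, d2=684.14, d3=-1269.52, d4=-433.84
d1*d2 < 0 and d3*d4 < 0? no

No, they don't intersect


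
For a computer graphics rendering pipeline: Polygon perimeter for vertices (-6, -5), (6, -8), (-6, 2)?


Sides: (-6, -5)->(6, -8): sqrt(153) = 12.369317, (6, -8)->(-6, 2): sqrt(244) = 15.620499, (-6, 2)->(-6, -5): sqrt(49) = 7
Sum = 34.989816
Perimeter = 34.9898

34.9898


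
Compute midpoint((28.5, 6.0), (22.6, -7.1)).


M = ((28.5+22.6)/2, (6+(-7.1))/2)
= (25.55, -0.55)

(25.55, -0.55)


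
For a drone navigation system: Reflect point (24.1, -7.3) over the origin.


Reflection over origin: (x,y) -> (-x,-y)
(24.1, -7.3) -> (-24.1, 7.3)

(-24.1, 7.3)


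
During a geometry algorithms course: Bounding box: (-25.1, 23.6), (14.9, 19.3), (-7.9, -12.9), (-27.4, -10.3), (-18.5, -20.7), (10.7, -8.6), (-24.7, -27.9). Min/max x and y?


x range: [-27.4, 14.9]
y range: [-27.9, 23.6]
Bounding box: (-27.4,-27.9) to (14.9,23.6)

(-27.4,-27.9) to (14.9,23.6)


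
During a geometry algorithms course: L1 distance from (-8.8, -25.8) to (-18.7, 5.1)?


|(-8.8)-(-18.7)| + |(-25.8)-5.1| = 9.9 + 30.9 = 40.8

40.8


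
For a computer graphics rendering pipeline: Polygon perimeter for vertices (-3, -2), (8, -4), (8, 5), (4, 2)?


Sides: (-3, -2)->(8, -4): sqrt(125) = 11.18034, (8, -4)->(8, 5): sqrt(81) = 9, (8, 5)->(4, 2): sqrt(25) = 5, (4, 2)->(-3, -2): sqrt(65) = 8.062258
Sum = 33.242598
Perimeter = 33.2426

33.2426


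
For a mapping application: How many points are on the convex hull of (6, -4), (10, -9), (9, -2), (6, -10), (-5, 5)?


Convex hull vertices (CCW): (-5, 5), (6, -10), (10, -9), (9, -2)
Count = 4

4


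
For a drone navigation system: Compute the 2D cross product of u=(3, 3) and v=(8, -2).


u x v = u_x*v_y - u_y*v_x = 3*(-2) - 3*8
= (-6) - 24 = -30

-30


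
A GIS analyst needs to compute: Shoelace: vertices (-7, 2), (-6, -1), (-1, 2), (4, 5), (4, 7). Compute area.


Shoelace sum: ((-7)*(-1) - (-6)*2) + ((-6)*2 - (-1)*(-1)) + ((-1)*5 - 4*2) + (4*7 - 4*5) + (4*2 - (-7)*7)
= 58
Area = |58|/2 = 29

29


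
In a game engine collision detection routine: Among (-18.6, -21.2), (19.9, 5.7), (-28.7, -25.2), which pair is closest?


d(P0,P1) = 46.9666, d(P0,P2) = 10.8632, d(P1,P2) = 57.5914
Closest: P0 and P2

Closest pair: (-18.6, -21.2) and (-28.7, -25.2), distance = 10.8632


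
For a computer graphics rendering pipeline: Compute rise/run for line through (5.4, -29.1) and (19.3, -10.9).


slope = (y2-y1)/(x2-x1) = ((-10.9)-(-29.1))/(19.3-5.4) = 18.2/13.9 = 1.3094

1.3094


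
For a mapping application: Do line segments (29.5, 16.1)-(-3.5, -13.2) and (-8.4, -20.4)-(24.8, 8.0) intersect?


Cross products: d1=135.44, d2=99.88, d3=94.03, d4=129.59
d1*d2 < 0 and d3*d4 < 0? no

No, they don't intersect


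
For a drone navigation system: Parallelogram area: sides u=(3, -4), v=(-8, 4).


|u x v| = |3*4 - (-4)*(-8)|
= |12 - 32| = 20

20


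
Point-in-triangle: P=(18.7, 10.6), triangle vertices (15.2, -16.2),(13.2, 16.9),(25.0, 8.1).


Cross products: AB x AP = -169.45, BC x BP = -25.94, CA x CP = -177.59
All same sign? yes

Yes, inside


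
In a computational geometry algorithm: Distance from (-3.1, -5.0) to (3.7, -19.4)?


dx=6.8, dy=-14.4
d^2 = 6.8^2 + (-14.4)^2 = 253.6
d = sqrt(253.6) = 15.9248

15.9248


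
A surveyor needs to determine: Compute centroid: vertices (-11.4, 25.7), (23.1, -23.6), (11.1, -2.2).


Centroid = ((x_A+x_B+x_C)/3, (y_A+y_B+y_C)/3)
= (((-11.4)+23.1+11.1)/3, (25.7+(-23.6)+(-2.2))/3)
= (7.6, -0.0333)

(7.6, -0.0333)


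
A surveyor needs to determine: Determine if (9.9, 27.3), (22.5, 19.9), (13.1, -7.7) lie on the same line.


Cross product: (22.5-9.9)*((-7.7)-27.3) - (19.9-27.3)*(13.1-9.9)
= -417.32

No, not collinear


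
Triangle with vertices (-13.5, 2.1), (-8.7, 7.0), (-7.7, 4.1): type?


Side lengths squared: AB^2=47.05, BC^2=9.41, CA^2=37.64
Sorted: [9.41, 37.64, 47.05]
By sides: Scalene, By angles: Right

Scalene, Right


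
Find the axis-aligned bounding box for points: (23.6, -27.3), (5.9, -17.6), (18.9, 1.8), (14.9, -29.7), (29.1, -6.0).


x range: [5.9, 29.1]
y range: [-29.7, 1.8]
Bounding box: (5.9,-29.7) to (29.1,1.8)

(5.9,-29.7) to (29.1,1.8)


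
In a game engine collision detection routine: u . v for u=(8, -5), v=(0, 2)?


u . v = u_x*v_x + u_y*v_y = 8*0 + (-5)*2
= 0 + (-10) = -10

-10


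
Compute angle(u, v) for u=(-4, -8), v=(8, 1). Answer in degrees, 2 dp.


u.v = -40, |u| = sqrt(80) = 8.9443, |v| = sqrt(65) = 8.0623
cos(theta) = u.v/(|u||v|) = -40/sqrt(5200) = -0.5547
theta = acos(-0.5547) = 123.69 degrees

123.69 degrees


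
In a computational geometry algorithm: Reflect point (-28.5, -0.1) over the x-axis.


Reflection over x-axis: (x,y) -> (x,-y)
(-28.5, -0.1) -> (-28.5, 0.1)

(-28.5, 0.1)


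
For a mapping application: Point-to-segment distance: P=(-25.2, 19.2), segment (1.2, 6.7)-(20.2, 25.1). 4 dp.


Project P onto AB: t = 0 (clamped to [0,1])
Closest point on segment: (1.2, 6.7)
Distance: 29.2098

29.2098


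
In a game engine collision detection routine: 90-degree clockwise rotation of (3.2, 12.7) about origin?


90° CW: (x,y) -> (y, -x)
(3.2,12.7) -> (12.7, -3.2)

(12.7, -3.2)


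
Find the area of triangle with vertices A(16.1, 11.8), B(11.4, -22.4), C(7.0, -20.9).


Area = |x_A(y_B-y_C) + x_B(y_C-y_A) + x_C(y_A-y_B)|/2
= |(-24.15) + (-372.78) + 239.4|/2
= 157.53/2 = 78.765

78.765


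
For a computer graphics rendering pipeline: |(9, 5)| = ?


|u| = sqrt(9^2 + 5^2) = sqrt(106) = 10.2956

10.2956


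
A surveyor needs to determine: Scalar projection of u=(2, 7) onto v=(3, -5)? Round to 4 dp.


u.v = -29, |v| = sqrt(34) = 5.831
Scalar projection = u.v / |v| = -29 / sqrt(34) = -4.9735

-4.9735


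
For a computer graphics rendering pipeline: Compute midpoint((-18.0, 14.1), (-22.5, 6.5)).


M = (((-18)+(-22.5))/2, (14.1+6.5)/2)
= (-20.25, 10.3)

(-20.25, 10.3)


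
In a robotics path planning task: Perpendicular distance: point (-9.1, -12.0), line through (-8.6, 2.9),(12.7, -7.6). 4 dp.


|cross product| = 322.62
|line direction| = sqrt(563.94) = 23.7474
Distance = 322.62/sqrt(563.94) = 13.5855

13.5855


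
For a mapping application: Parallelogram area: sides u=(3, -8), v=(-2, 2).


|u x v| = |3*2 - (-8)*(-2)|
= |6 - 16| = 10

10


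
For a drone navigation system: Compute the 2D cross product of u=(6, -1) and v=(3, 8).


u x v = u_x*v_y - u_y*v_x = 6*8 - (-1)*3
= 48 - (-3) = 51

51


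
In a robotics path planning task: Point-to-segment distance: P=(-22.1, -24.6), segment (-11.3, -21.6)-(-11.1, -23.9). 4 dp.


Project P onto AB: t = 0.8893 (clamped to [0,1])
Closest point on segment: (-11.1221, -23.6454)
Distance: 11.0193

11.0193


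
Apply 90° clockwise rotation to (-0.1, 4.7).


90° CW: (x,y) -> (y, -x)
(-0.1,4.7) -> (4.7, 0.1)

(4.7, 0.1)


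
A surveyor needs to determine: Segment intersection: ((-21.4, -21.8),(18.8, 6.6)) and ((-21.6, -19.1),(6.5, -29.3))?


Cross products: d1=-73.83, d2=1134.25, d3=114.22, d4=-1093.86
d1*d2 < 0 and d3*d4 < 0? yes

Yes, they intersect


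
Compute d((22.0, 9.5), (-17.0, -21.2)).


dx=-39, dy=-30.7
d^2 = (-39)^2 + (-30.7)^2 = 2463.49
d = sqrt(2463.49) = 49.6336

49.6336


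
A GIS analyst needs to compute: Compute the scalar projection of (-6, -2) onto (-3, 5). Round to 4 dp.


u.v = 8, |v| = sqrt(34) = 5.831
Scalar projection = u.v / |v| = 8 / sqrt(34) = 1.372

1.372


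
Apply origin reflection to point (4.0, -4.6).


Reflection over origin: (x,y) -> (-x,-y)
(4, -4.6) -> (-4, 4.6)

(-4, 4.6)


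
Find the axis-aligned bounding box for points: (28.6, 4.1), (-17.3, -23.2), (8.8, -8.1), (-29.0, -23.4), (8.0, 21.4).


x range: [-29, 28.6]
y range: [-23.4, 21.4]
Bounding box: (-29,-23.4) to (28.6,21.4)

(-29,-23.4) to (28.6,21.4)


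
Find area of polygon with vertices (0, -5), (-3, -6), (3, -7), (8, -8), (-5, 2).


Shoelace sum: (0*(-6) - (-3)*(-5)) + ((-3)*(-7) - 3*(-6)) + (3*(-8) - 8*(-7)) + (8*2 - (-5)*(-8)) + ((-5)*(-5) - 0*2)
= 57
Area = |57|/2 = 28.5

28.5


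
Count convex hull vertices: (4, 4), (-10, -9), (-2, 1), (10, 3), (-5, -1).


Convex hull vertices (CCW): (-10, -9), (10, 3), (4, 4), (-2, 1), (-5, -1)
Count = 5

5


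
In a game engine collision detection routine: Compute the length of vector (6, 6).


|u| = sqrt(6^2 + 6^2) = sqrt(72) = 8.4853

8.4853


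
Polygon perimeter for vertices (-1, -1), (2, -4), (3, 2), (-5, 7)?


Sides: (-1, -1)->(2, -4): sqrt(18) = 4.242641, (2, -4)->(3, 2): sqrt(37) = 6.082763, (3, 2)->(-5, 7): sqrt(89) = 9.433981, (-5, 7)->(-1, -1): sqrt(80) = 8.944272
Sum = 28.703657
Perimeter = 28.7037

28.7037


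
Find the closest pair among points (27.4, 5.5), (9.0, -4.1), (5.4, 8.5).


d(P0,P1) = 20.7538, d(P0,P2) = 22.2036, d(P1,P2) = 13.1042
Closest: P1 and P2

Closest pair: (9.0, -4.1) and (5.4, 8.5), distance = 13.1042


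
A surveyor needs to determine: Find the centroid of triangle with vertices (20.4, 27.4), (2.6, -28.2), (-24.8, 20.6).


Centroid = ((x_A+x_B+x_C)/3, (y_A+y_B+y_C)/3)
= ((20.4+2.6+(-24.8))/3, (27.4+(-28.2)+20.6)/3)
= (-0.6, 6.6)

(-0.6, 6.6)


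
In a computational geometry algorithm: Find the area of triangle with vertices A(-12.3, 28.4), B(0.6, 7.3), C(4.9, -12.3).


Area = |x_A(y_B-y_C) + x_B(y_C-y_A) + x_C(y_A-y_B)|/2
= |(-241.08) + (-24.42) + 103.39|/2
= 162.11/2 = 81.055

81.055


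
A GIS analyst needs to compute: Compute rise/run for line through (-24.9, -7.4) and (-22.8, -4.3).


slope = (y2-y1)/(x2-x1) = ((-4.3)-(-7.4))/((-22.8)-(-24.9)) = 3.1/2.1 = 1.4762

1.4762


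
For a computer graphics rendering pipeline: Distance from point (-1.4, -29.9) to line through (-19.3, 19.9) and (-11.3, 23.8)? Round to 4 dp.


|cross product| = 468.21
|line direction| = sqrt(79.21) = 8.9
Distance = 468.21/sqrt(79.21) = 52.6079

52.6079


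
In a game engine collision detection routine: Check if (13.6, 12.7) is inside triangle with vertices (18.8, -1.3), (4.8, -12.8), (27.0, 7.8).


Cross products: AB x AP = -255.8, BC x BP = 384.82, CA x CP = -162.12
All same sign? no

No, outside


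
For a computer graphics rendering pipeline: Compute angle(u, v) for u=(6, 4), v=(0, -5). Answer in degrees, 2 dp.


u.v = -20, |u| = sqrt(52) = 7.2111, |v| = sqrt(25) = 5
cos(theta) = u.v/(|u||v|) = -20/sqrt(1300) = -0.5547
theta = acos(-0.5547) = 123.69 degrees

123.69 degrees


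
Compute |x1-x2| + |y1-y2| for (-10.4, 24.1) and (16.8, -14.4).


|(-10.4)-16.8| + |24.1-(-14.4)| = 27.2 + 38.5 = 65.7

65.7


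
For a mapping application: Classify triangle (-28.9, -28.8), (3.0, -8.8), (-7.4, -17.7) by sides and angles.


Side lengths squared: AB^2=1417.61, BC^2=187.37, CA^2=585.46
Sorted: [187.37, 585.46, 1417.61]
By sides: Scalene, By angles: Obtuse

Scalene, Obtuse


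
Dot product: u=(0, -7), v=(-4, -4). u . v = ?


u . v = u_x*v_x + u_y*v_y = 0*(-4) + (-7)*(-4)
= 0 + 28 = 28

28


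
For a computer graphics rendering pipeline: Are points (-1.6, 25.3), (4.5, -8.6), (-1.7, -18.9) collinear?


Cross product: (4.5-(-1.6))*((-18.9)-25.3) - ((-8.6)-25.3)*((-1.7)-(-1.6))
= -273.01

No, not collinear


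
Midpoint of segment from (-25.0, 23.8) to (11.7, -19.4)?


M = (((-25)+11.7)/2, (23.8+(-19.4))/2)
= (-6.65, 2.2)

(-6.65, 2.2)


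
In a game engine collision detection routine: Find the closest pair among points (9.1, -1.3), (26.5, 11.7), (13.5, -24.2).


d(P0,P1) = 21.72, d(P0,P2) = 23.3189, d(P1,P2) = 38.1813
Closest: P0 and P1

Closest pair: (9.1, -1.3) and (26.5, 11.7), distance = 21.72


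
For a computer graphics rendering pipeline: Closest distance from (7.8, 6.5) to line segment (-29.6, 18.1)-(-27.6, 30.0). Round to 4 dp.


Project P onto AB: t = 0 (clamped to [0,1])
Closest point on segment: (-29.6, 18.1)
Distance: 39.1576

39.1576


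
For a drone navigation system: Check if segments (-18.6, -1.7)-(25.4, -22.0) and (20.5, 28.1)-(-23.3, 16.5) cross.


Cross products: d1=851.68, d2=2251.22, d3=2104.93, d4=705.39
d1*d2 < 0 and d3*d4 < 0? no

No, they don't intersect


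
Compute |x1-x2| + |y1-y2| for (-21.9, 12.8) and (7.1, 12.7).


|(-21.9)-7.1| + |12.8-12.7| = 29 + 0.1 = 29.1

29.1


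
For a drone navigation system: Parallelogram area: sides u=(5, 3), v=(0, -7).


|u x v| = |5*(-7) - 3*0|
= |(-35) - 0| = 35

35


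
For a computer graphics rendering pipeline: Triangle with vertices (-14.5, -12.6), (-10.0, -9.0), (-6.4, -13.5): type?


Side lengths squared: AB^2=33.21, BC^2=33.21, CA^2=66.42
Sorted: [33.21, 33.21, 66.42]
By sides: Isosceles, By angles: Right

Isosceles, Right


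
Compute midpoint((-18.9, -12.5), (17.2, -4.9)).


M = (((-18.9)+17.2)/2, ((-12.5)+(-4.9))/2)
= (-0.85, -8.7)

(-0.85, -8.7)


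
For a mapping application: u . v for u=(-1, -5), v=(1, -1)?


u . v = u_x*v_x + u_y*v_y = (-1)*1 + (-5)*(-1)
= (-1) + 5 = 4

4


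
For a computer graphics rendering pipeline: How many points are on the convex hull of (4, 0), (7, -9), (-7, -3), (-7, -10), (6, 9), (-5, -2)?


Convex hull vertices (CCW): (-7, -10), (7, -9), (6, 9), (-7, -3)
Count = 4

4


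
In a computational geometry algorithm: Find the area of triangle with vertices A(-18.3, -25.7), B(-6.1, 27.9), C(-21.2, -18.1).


Area = |x_A(y_B-y_C) + x_B(y_C-y_A) + x_C(y_A-y_B)|/2
= |(-841.8) + (-46.36) + 1136.32|/2
= 248.16/2 = 124.08

124.08


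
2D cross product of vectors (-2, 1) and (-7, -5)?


u x v = u_x*v_y - u_y*v_x = (-2)*(-5) - 1*(-7)
= 10 - (-7) = 17

17


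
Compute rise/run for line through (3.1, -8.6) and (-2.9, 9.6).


slope = (y2-y1)/(x2-x1) = (9.6-(-8.6))/((-2.9)-3.1) = 18.2/(-6) = -3.0333

-3.0333


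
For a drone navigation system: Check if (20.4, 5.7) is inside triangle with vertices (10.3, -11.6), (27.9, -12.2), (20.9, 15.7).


Cross products: AB x AP = 310.54, BC x BP = 83.95, CA x CP = 92.35
All same sign? yes

Yes, inside


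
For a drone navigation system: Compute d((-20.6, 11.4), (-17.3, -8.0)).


dx=3.3, dy=-19.4
d^2 = 3.3^2 + (-19.4)^2 = 387.25
d = sqrt(387.25) = 19.6787

19.6787


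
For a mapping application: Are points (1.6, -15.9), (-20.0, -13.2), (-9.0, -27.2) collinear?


Cross product: ((-20)-1.6)*((-27.2)-(-15.9)) - ((-13.2)-(-15.9))*((-9)-1.6)
= 272.7

No, not collinear


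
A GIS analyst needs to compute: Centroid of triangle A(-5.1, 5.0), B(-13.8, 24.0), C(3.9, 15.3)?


Centroid = ((x_A+x_B+x_C)/3, (y_A+y_B+y_C)/3)
= (((-5.1)+(-13.8)+3.9)/3, (5+24+15.3)/3)
= (-5, 14.7667)

(-5, 14.7667)


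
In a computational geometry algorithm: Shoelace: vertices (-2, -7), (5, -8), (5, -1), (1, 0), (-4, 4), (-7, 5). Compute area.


Shoelace sum: ((-2)*(-8) - 5*(-7)) + (5*(-1) - 5*(-8)) + (5*0 - 1*(-1)) + (1*4 - (-4)*0) + ((-4)*5 - (-7)*4) + ((-7)*(-7) - (-2)*5)
= 158
Area = |158|/2 = 79

79


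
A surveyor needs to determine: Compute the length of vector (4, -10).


|u| = sqrt(4^2 + (-10)^2) = sqrt(116) = 10.7703

10.7703


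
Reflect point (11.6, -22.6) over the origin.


Reflection over origin: (x,y) -> (-x,-y)
(11.6, -22.6) -> (-11.6, 22.6)

(-11.6, 22.6)


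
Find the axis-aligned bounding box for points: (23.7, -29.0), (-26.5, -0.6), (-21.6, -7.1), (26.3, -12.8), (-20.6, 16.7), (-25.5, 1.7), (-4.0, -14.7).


x range: [-26.5, 26.3]
y range: [-29, 16.7]
Bounding box: (-26.5,-29) to (26.3,16.7)

(-26.5,-29) to (26.3,16.7)


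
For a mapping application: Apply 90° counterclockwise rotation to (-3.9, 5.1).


90° CCW: (x,y) -> (-y, x)
(-3.9,5.1) -> (-5.1, -3.9)

(-5.1, -3.9)


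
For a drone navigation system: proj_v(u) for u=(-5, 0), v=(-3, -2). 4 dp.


u.v = 15, |v| = sqrt(13) = 3.6056
Scalar projection = u.v / |v| = 15 / sqrt(13) = 4.1603

4.1603


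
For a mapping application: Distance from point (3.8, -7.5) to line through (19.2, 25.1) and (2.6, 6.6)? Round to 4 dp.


|cross product| = 256.26
|line direction| = sqrt(617.81) = 24.8558
Distance = 256.26/sqrt(617.81) = 10.3099

10.3099


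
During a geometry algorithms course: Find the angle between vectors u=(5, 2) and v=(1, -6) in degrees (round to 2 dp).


u.v = -7, |u| = sqrt(29) = 5.3852, |v| = sqrt(37) = 6.0828
cos(theta) = u.v/(|u||v|) = -7/sqrt(1073) = -0.213697
theta = acos(-0.213697) = 102.34 degrees

102.34 degrees


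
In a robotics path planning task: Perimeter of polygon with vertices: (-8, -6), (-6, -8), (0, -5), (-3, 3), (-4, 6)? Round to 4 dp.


Sides: (-8, -6)->(-6, -8): sqrt(8) = 2.828427, (-6, -8)->(0, -5): sqrt(45) = 6.708204, (0, -5)->(-3, 3): sqrt(73) = 8.544004, (-3, 3)->(-4, 6): sqrt(10) = 3.162278, (-4, 6)->(-8, -6): sqrt(160) = 12.649111
Sum = 33.892024
Perimeter = 33.892

33.892


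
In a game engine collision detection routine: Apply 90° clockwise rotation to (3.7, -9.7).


90° CW: (x,y) -> (y, -x)
(3.7,-9.7) -> (-9.7, -3.7)

(-9.7, -3.7)


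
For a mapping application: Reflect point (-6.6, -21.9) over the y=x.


Reflection over y=x: (x,y) -> (y,x)
(-6.6, -21.9) -> (-21.9, -6.6)

(-21.9, -6.6)


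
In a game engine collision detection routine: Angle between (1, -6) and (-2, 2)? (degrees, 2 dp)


u.v = -14, |u| = sqrt(37) = 6.0828, |v| = sqrt(8) = 2.8284
cos(theta) = u.v/(|u||v|) = -14/sqrt(296) = -0.813733
theta = acos(-0.813733) = 144.46 degrees

144.46 degrees


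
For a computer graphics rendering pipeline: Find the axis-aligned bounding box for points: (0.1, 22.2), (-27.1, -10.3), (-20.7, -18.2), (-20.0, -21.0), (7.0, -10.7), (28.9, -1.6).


x range: [-27.1, 28.9]
y range: [-21, 22.2]
Bounding box: (-27.1,-21) to (28.9,22.2)

(-27.1,-21) to (28.9,22.2)


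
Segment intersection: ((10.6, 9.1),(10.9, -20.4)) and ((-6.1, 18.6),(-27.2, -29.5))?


Cross products: d1=1003.72, d2=1640.6, d3=-489.8, d4=-1126.68
d1*d2 < 0 and d3*d4 < 0? no

No, they don't intersect


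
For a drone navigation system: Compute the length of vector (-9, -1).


|u| = sqrt((-9)^2 + (-1)^2) = sqrt(82) = 9.0554

9.0554


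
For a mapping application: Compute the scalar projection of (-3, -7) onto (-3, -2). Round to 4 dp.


u.v = 23, |v| = sqrt(13) = 3.6056
Scalar projection = u.v / |v| = 23 / sqrt(13) = 6.3791

6.3791


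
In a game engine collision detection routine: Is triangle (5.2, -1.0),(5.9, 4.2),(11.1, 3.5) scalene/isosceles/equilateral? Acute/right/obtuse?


Side lengths squared: AB^2=27.53, BC^2=27.53, CA^2=55.06
Sorted: [27.53, 27.53, 55.06]
By sides: Isosceles, By angles: Right

Isosceles, Right


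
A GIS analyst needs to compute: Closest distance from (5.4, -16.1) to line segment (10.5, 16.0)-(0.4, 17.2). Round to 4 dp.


Project P onto AB: t = 0.1256 (clamped to [0,1])
Closest point on segment: (9.2318, 16.1507)
Distance: 32.4775

32.4775


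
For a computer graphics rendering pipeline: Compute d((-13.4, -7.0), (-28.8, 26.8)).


dx=-15.4, dy=33.8
d^2 = (-15.4)^2 + 33.8^2 = 1379.6
d = sqrt(1379.6) = 37.143

37.143


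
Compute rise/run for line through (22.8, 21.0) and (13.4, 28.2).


slope = (y2-y1)/(x2-x1) = (28.2-21)/(13.4-22.8) = 7.2/(-9.4) = -0.766

-0.766


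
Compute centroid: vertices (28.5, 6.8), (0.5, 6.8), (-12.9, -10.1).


Centroid = ((x_A+x_B+x_C)/3, (y_A+y_B+y_C)/3)
= ((28.5+0.5+(-12.9))/3, (6.8+6.8+(-10.1))/3)
= (5.3667, 1.1667)

(5.3667, 1.1667)


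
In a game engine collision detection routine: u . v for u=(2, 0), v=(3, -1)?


u . v = u_x*v_x + u_y*v_y = 2*3 + 0*(-1)
= 6 + 0 = 6

6


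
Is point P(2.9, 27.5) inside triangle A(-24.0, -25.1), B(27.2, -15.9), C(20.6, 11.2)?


Cross products: AB x AP = 2445.64, BC x BP = 372.09, CA x CP = -1369.49
All same sign? no

No, outside


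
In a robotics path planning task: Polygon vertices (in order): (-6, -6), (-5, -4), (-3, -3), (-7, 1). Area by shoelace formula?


Shoelace sum: ((-6)*(-4) - (-5)*(-6)) + ((-5)*(-3) - (-3)*(-4)) + ((-3)*1 - (-7)*(-3)) + ((-7)*(-6) - (-6)*1)
= 21
Area = |21|/2 = 10.5

10.5


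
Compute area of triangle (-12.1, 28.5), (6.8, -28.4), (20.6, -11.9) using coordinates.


Area = |x_A(y_B-y_C) + x_B(y_C-y_A) + x_C(y_A-y_B)|/2
= |199.65 + (-274.72) + 1172.14|/2
= 1097.07/2 = 548.535

548.535


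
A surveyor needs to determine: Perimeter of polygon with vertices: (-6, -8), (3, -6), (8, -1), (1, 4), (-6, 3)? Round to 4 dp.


Sides: (-6, -8)->(3, -6): sqrt(85) = 9.219544, (3, -6)->(8, -1): sqrt(50) = 7.071068, (8, -1)->(1, 4): sqrt(74) = 8.602325, (1, 4)->(-6, 3): sqrt(50) = 7.071068, (-6, 3)->(-6, -8): sqrt(121) = 11
Sum = 42.964005
Perimeter = 42.964

42.964


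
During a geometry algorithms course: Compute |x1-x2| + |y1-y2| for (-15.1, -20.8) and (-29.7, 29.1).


|(-15.1)-(-29.7)| + |(-20.8)-29.1| = 14.6 + 49.9 = 64.5

64.5


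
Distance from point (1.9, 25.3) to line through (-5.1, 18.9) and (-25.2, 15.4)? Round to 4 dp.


|cross product| = 104.14
|line direction| = sqrt(416.26) = 20.4025
Distance = 104.14/sqrt(416.26) = 5.1043

5.1043


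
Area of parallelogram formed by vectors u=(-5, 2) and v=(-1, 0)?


|u x v| = |(-5)*0 - 2*(-1)|
= |0 - (-2)| = 2

2


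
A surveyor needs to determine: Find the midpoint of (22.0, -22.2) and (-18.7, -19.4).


M = ((22+(-18.7))/2, ((-22.2)+(-19.4))/2)
= (1.65, -20.8)

(1.65, -20.8)


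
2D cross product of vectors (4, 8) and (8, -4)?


u x v = u_x*v_y - u_y*v_x = 4*(-4) - 8*8
= (-16) - 64 = -80

-80


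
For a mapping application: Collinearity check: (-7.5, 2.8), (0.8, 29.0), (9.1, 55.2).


Cross product: (0.8-(-7.5))*(55.2-2.8) - (29-2.8)*(9.1-(-7.5))
= 0

Yes, collinear


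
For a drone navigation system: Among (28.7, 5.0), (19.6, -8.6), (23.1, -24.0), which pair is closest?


d(P0,P1) = 16.3637, d(P0,P2) = 29.5357, d(P1,P2) = 15.7927
Closest: P1 and P2

Closest pair: (19.6, -8.6) and (23.1, -24.0), distance = 15.7927


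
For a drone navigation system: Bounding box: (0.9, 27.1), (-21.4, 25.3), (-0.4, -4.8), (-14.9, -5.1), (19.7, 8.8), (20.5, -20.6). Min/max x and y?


x range: [-21.4, 20.5]
y range: [-20.6, 27.1]
Bounding box: (-21.4,-20.6) to (20.5,27.1)

(-21.4,-20.6) to (20.5,27.1)


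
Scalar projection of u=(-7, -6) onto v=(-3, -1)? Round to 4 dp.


u.v = 27, |v| = sqrt(10) = 3.1623
Scalar projection = u.v / |v| = 27 / sqrt(10) = 8.5381

8.5381


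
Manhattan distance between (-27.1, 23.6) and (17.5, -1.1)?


|(-27.1)-17.5| + |23.6-(-1.1)| = 44.6 + 24.7 = 69.3

69.3


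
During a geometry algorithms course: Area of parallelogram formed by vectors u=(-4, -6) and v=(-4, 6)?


|u x v| = |(-4)*6 - (-6)*(-4)|
= |(-24) - 24| = 48

48


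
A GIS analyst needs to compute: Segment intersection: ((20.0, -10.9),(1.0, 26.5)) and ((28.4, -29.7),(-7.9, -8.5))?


Cross products: d1=-504.36, d2=-1459.18, d3=43.04, d4=997.86
d1*d2 < 0 and d3*d4 < 0? no

No, they don't intersect


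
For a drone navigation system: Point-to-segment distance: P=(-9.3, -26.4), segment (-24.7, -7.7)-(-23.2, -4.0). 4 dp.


Project P onto AB: t = 0 (clamped to [0,1])
Closest point on segment: (-24.7, -7.7)
Distance: 24.225

24.225


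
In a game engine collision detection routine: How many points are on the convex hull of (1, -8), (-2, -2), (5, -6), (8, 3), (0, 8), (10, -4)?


Convex hull vertices (CCW): (-2, -2), (1, -8), (10, -4), (8, 3), (0, 8)
Count = 5

5


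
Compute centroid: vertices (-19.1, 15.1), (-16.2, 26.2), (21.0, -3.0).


Centroid = ((x_A+x_B+x_C)/3, (y_A+y_B+y_C)/3)
= (((-19.1)+(-16.2)+21)/3, (15.1+26.2+(-3))/3)
= (-4.7667, 12.7667)

(-4.7667, 12.7667)


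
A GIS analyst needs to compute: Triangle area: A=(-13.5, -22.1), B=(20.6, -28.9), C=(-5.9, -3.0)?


Area = |x_A(y_B-y_C) + x_B(y_C-y_A) + x_C(y_A-y_B)|/2
= |349.65 + 393.46 + (-40.12)|/2
= 702.99/2 = 351.495

351.495


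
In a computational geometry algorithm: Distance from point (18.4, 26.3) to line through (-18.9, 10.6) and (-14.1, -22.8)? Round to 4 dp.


|cross product| = 1321.18
|line direction| = sqrt(1138.6) = 33.7431
Distance = 1321.18/sqrt(1138.6) = 39.154

39.154


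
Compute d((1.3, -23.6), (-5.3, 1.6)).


dx=-6.6, dy=25.2
d^2 = (-6.6)^2 + 25.2^2 = 678.6
d = sqrt(678.6) = 26.05

26.05


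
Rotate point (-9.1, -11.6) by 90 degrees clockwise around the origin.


90° CW: (x,y) -> (y, -x)
(-9.1,-11.6) -> (-11.6, 9.1)

(-11.6, 9.1)


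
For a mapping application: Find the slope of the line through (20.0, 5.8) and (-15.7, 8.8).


slope = (y2-y1)/(x2-x1) = (8.8-5.8)/((-15.7)-20) = 3/(-35.7) = -0.084

-0.084


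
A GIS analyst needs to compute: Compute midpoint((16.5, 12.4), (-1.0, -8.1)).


M = ((16.5+(-1))/2, (12.4+(-8.1))/2)
= (7.75, 2.15)

(7.75, 2.15)


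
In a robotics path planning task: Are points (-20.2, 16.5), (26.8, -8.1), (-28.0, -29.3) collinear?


Cross product: (26.8-(-20.2))*((-29.3)-16.5) - ((-8.1)-16.5)*((-28)-(-20.2))
= -2344.48

No, not collinear


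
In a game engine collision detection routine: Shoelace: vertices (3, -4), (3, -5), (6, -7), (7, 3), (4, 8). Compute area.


Shoelace sum: (3*(-5) - 3*(-4)) + (3*(-7) - 6*(-5)) + (6*3 - 7*(-7)) + (7*8 - 4*3) + (4*(-4) - 3*8)
= 77
Area = |77|/2 = 38.5

38.5


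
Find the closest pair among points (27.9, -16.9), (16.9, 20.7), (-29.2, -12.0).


d(P0,P1) = 39.176, d(P0,P2) = 57.3099, d(P1,P2) = 56.5199
Closest: P0 and P1

Closest pair: (27.9, -16.9) and (16.9, 20.7), distance = 39.176


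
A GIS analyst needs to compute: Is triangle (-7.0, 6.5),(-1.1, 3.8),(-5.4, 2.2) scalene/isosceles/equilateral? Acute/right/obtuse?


Side lengths squared: AB^2=42.1, BC^2=21.05, CA^2=21.05
Sorted: [21.05, 21.05, 42.1]
By sides: Isosceles, By angles: Right

Isosceles, Right


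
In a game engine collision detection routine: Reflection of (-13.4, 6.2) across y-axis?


Reflection over y-axis: (x,y) -> (-x,y)
(-13.4, 6.2) -> (13.4, 6.2)

(13.4, 6.2)


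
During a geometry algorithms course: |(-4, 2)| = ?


|u| = sqrt((-4)^2 + 2^2) = sqrt(20) = 4.4721

4.4721


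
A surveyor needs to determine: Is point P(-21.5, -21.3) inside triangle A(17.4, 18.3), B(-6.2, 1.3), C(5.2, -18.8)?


Cross products: AB x AP = 273.26, BC x BP = -565.17, CA x CP = 960.07
All same sign? no

No, outside


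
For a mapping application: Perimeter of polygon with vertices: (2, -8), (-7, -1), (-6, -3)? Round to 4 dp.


Sides: (2, -8)->(-7, -1): sqrt(130) = 11.401754, (-7, -1)->(-6, -3): sqrt(5) = 2.236068, (-6, -3)->(2, -8): sqrt(89) = 9.433981
Sum = 23.071803
Perimeter = 23.0718

23.0718


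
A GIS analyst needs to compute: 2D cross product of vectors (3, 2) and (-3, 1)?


u x v = u_x*v_y - u_y*v_x = 3*1 - 2*(-3)
= 3 - (-6) = 9

9


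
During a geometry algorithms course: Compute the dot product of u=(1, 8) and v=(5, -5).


u . v = u_x*v_x + u_y*v_y = 1*5 + 8*(-5)
= 5 + (-40) = -35

-35


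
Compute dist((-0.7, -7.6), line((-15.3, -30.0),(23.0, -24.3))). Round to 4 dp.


|cross product| = 774.7
|line direction| = sqrt(1499.38) = 38.7218
Distance = 774.7/sqrt(1499.38) = 20.0068

20.0068


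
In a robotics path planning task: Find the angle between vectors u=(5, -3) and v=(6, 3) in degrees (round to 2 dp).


u.v = 21, |u| = sqrt(34) = 5.831, |v| = sqrt(45) = 6.7082
cos(theta) = u.v/(|u||v|) = 21/sqrt(1530) = 0.536875
theta = acos(0.536875) = 57.53 degrees

57.53 degrees


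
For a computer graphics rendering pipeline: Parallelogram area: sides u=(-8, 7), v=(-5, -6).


|u x v| = |(-8)*(-6) - 7*(-5)|
= |48 - (-35)| = 83

83


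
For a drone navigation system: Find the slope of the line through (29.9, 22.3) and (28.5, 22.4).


slope = (y2-y1)/(x2-x1) = (22.4-22.3)/(28.5-29.9) = 0.1/(-1.4) = -0.0714

-0.0714
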